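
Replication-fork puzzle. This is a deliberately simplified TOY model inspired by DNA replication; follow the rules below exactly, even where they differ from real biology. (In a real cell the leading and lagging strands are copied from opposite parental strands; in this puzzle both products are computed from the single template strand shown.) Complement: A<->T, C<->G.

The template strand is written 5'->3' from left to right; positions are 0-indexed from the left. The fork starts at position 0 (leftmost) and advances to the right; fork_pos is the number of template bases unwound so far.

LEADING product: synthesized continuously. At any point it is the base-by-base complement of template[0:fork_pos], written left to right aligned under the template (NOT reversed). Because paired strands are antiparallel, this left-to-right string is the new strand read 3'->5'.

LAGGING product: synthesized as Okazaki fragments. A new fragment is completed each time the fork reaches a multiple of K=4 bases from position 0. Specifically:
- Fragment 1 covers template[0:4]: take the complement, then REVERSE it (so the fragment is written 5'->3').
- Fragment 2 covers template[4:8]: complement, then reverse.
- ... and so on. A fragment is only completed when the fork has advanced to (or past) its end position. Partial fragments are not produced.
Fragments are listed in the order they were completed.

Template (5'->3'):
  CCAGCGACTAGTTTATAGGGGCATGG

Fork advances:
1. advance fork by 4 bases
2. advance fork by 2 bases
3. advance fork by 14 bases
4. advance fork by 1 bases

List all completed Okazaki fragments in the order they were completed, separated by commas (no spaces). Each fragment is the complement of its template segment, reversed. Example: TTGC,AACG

Step 1: advance 4 -> fork_pos = 0 + 4 = 4. Reached multiple(s) of 4: 4 -> fragment 1 completed (1 total).
Step 2: advance 2 -> fork_pos = 4 + 2 = 6. Next multiple of 4 is 8 (not reached); still 1 fragment(s).
Step 3: advance 14 -> fork_pos = 6 + 14 = 20. Reached multiple(s) of 4: 8, 12, 16, 20 -> fragments 2-5 completed (5 total).
Step 4: advance 1 -> fork_pos = 20 + 1 = 21. Next multiple of 4 is 24 (not reached); still 5 fragment(s).
Final fork_pos = 21, so 5 fragment(s) are complete. Build each: template segment -> complement -> reverse.
Fragment 1: template[0:4] = CCAG -> complement GGTC -> reversed CTGG
Fragment 2: template[4:8] = CGAC -> complement GCTG -> reversed GTCG
Fragment 3: template[8:12] = TAGT -> complement ATCA -> reversed ACTA
Fragment 4: template[12:16] = TTAT -> complement AATA -> reversed ATAA
Fragment 5: template[16:20] = AGGG -> complement TCCC -> reversed CCCT

Answer: CTGG,GTCG,ACTA,ATAA,CCCT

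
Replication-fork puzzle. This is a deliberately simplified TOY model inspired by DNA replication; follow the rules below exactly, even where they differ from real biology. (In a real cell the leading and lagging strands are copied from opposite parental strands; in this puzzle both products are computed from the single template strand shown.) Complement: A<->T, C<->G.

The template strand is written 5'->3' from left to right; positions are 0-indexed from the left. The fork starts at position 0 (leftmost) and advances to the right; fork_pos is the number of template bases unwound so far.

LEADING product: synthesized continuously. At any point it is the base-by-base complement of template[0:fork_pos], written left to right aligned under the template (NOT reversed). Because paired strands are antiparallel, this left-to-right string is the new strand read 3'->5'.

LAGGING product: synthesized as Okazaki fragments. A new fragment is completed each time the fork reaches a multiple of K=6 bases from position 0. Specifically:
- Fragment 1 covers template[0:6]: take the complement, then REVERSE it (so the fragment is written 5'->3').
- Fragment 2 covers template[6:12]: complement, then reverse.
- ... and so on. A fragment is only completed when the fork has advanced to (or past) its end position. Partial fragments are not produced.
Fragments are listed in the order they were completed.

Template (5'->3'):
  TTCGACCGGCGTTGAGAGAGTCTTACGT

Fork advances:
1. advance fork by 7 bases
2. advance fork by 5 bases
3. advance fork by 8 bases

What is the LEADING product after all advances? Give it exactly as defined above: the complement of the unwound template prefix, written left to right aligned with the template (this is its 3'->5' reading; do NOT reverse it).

Answer: AAGCTGGCCGCAACTCTCTC

Derivation:
Step 1: advance 7 -> fork_pos = 0 + 7 = 7.
Step 2: advance 5 -> fork_pos = 7 + 5 = 12.
Step 3: advance 8 -> fork_pos = 12 + 8 = 20.
Unwound prefix: template[0:20] = TTCGACCGGCGTTGAGAGAG
Complement it base by base (A<->T, C<->G), keeping left-to-right order:
  [0:5] TTCGA -> AAGCT
  [5:10] CCGGC -> GGCCG
  [10:15] GTTGA -> CAACT
  [15:20] GAGAG -> CTCTC
Concatenate: AAGCTGGCCGCAACTCTCTC (length 20; written aligned with the template, i.e. 3'->5').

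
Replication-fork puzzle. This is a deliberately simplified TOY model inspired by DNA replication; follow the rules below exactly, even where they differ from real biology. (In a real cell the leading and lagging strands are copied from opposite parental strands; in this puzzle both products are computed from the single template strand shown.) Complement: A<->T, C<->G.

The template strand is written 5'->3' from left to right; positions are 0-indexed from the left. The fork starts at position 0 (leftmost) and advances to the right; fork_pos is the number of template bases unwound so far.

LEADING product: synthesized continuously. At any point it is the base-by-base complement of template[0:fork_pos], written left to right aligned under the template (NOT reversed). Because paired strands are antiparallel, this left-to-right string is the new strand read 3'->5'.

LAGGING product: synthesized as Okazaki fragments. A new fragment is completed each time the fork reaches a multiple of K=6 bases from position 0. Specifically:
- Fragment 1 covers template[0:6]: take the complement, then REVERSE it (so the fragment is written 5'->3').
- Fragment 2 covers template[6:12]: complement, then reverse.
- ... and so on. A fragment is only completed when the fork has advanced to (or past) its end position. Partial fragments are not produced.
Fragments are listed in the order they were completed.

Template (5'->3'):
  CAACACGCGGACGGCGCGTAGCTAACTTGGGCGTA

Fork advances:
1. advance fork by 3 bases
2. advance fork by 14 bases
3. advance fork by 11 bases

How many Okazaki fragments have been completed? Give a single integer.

Answer: 4

Derivation:
Step 1: advance 3 -> fork_pos = 0 + 3 = 3. Next multiple of 6 is 6 (not reached); still 0 fragment(s).
Step 2: advance 14 -> fork_pos = 3 + 14 = 17. Reached multiple(s) of 6: 6, 12 -> fragments 1-2 completed (2 total).
Step 3: advance 11 -> fork_pos = 17 + 11 = 28. Reached multiple(s) of 6: 18, 24 -> fragments 3-4 completed (4 total).
Check: final fork_pos = 28; the multiples of 6 that are <= 28 are 6..24 -> 28 // 6 = 4 completed fragment(s).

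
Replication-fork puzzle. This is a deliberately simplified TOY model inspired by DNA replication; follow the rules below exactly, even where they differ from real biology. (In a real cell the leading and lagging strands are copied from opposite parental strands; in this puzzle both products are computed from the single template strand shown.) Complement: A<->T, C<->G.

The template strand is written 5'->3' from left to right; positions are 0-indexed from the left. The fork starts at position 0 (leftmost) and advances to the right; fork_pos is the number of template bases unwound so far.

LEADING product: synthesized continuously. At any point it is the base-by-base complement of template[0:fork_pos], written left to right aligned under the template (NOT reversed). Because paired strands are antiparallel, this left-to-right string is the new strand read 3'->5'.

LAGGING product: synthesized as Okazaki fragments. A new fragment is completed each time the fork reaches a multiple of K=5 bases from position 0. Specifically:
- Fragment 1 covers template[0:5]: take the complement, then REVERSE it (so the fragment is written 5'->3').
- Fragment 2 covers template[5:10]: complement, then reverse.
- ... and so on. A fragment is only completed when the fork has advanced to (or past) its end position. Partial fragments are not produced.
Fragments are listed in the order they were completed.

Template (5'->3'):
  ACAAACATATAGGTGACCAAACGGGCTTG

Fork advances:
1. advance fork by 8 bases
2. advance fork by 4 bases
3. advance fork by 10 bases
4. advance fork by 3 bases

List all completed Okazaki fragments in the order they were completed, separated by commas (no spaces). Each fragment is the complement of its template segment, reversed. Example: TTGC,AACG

Step 1: advance 8 -> fork_pos = 0 + 8 = 8. Reached multiple(s) of 5: 5 -> fragment 1 completed (1 total).
Step 2: advance 4 -> fork_pos = 8 + 4 = 12. Reached multiple(s) of 5: 10 -> fragment 2 completed (2 total).
Step 3: advance 10 -> fork_pos = 12 + 10 = 22. Reached multiple(s) of 5: 15, 20 -> fragments 3-4 completed (4 total).
Step 4: advance 3 -> fork_pos = 22 + 3 = 25. Reached multiple(s) of 5: 25 -> fragment 5 completed (5 total).
Final fork_pos = 25, so 5 fragment(s) are complete. Build each: template segment -> complement -> reverse.
Fragment 1: template[0:5] = ACAAA -> complement TGTTT -> reversed TTTGT
Fragment 2: template[5:10] = CATAT -> complement GTATA -> reversed ATATG
Fragment 3: template[10:15] = AGGTG -> complement TCCAC -> reversed CACCT
Fragment 4: template[15:20] = ACCAA -> complement TGGTT -> reversed TTGGT
Fragment 5: template[20:25] = ACGGG -> complement TGCCC -> reversed CCCGT

Answer: TTTGT,ATATG,CACCT,TTGGT,CCCGT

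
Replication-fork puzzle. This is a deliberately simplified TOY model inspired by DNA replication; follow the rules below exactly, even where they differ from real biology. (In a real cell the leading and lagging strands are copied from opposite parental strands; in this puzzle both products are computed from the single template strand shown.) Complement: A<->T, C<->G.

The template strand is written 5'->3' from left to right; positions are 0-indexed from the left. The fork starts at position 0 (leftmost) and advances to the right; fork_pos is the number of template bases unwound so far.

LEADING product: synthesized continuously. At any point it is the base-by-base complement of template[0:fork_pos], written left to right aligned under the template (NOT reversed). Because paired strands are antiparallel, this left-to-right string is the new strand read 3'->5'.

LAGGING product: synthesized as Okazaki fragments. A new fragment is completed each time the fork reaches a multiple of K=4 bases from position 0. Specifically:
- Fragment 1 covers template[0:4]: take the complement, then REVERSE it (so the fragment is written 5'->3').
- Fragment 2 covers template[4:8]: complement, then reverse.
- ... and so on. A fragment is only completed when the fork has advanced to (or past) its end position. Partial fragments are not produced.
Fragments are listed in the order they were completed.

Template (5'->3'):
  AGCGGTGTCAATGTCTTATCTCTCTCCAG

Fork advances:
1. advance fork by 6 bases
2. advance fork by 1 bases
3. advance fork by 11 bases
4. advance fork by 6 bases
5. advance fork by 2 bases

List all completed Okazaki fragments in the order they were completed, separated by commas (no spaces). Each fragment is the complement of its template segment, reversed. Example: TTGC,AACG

Answer: CGCT,ACAC,ATTG,AGAC,GATA,GAGA

Derivation:
Step 1: advance 6 -> fork_pos = 0 + 6 = 6. Reached multiple(s) of 4: 4 -> fragment 1 completed (1 total).
Step 2: advance 1 -> fork_pos = 6 + 1 = 7. Next multiple of 4 is 8 (not reached); still 1 fragment(s).
Step 3: advance 11 -> fork_pos = 7 + 11 = 18. Reached multiple(s) of 4: 8, 12, 16 -> fragments 2-4 completed (4 total).
Step 4: advance 6 -> fork_pos = 18 + 6 = 24. Reached multiple(s) of 4: 20, 24 -> fragments 5-6 completed (6 total).
Step 5: advance 2 -> fork_pos = 24 + 2 = 26. Next multiple of 4 is 28 (not reached); still 6 fragment(s).
Final fork_pos = 26, so 6 fragment(s) are complete. Build each: template segment -> complement -> reverse.
Fragment 1: template[0:4] = AGCG -> complement TCGC -> reversed CGCT
Fragment 2: template[4:8] = GTGT -> complement CACA -> reversed ACAC
Fragment 3: template[8:12] = CAAT -> complement GTTA -> reversed ATTG
Fragment 4: template[12:16] = GTCT -> complement CAGA -> reversed AGAC
Fragment 5: template[16:20] = TATC -> complement ATAG -> reversed GATA
Fragment 6: template[20:24] = TCTC -> complement AGAG -> reversed GAGA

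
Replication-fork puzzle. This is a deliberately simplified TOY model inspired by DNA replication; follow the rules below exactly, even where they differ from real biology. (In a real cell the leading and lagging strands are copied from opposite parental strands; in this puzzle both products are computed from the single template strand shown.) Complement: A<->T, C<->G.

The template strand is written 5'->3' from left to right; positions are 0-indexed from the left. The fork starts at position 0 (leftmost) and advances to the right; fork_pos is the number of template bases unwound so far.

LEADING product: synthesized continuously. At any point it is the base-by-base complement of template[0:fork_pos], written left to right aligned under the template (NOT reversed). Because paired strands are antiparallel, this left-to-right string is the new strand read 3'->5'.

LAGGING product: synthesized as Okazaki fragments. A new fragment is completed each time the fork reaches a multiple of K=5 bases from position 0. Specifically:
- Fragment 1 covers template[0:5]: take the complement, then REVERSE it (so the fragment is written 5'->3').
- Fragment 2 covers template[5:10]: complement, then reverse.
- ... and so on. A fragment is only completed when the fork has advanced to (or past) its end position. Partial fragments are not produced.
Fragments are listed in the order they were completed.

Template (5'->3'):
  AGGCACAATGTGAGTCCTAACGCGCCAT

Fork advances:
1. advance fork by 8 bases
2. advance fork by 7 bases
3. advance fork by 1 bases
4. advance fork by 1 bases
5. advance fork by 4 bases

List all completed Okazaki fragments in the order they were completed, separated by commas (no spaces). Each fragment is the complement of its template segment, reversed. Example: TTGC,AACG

Step 1: advance 8 -> fork_pos = 0 + 8 = 8. Reached multiple(s) of 5: 5 -> fragment 1 completed (1 total).
Step 2: advance 7 -> fork_pos = 8 + 7 = 15. Reached multiple(s) of 5: 10, 15 -> fragments 2-3 completed (3 total).
Step 3: advance 1 -> fork_pos = 15 + 1 = 16. Next multiple of 5 is 20 (not reached); still 3 fragment(s).
Step 4: advance 1 -> fork_pos = 16 + 1 = 17. Next multiple of 5 is 20 (not reached); still 3 fragment(s).
Step 5: advance 4 -> fork_pos = 17 + 4 = 21. Reached multiple(s) of 5: 20 -> fragment 4 completed (4 total).
Final fork_pos = 21, so 4 fragment(s) are complete. Build each: template segment -> complement -> reverse.
Fragment 1: template[0:5] = AGGCA -> complement TCCGT -> reversed TGCCT
Fragment 2: template[5:10] = CAATG -> complement GTTAC -> reversed CATTG
Fragment 3: template[10:15] = TGAGT -> complement ACTCA -> reversed ACTCA
Fragment 4: template[15:20] = CCTAA -> complement GGATT -> reversed TTAGG

Answer: TGCCT,CATTG,ACTCA,TTAGG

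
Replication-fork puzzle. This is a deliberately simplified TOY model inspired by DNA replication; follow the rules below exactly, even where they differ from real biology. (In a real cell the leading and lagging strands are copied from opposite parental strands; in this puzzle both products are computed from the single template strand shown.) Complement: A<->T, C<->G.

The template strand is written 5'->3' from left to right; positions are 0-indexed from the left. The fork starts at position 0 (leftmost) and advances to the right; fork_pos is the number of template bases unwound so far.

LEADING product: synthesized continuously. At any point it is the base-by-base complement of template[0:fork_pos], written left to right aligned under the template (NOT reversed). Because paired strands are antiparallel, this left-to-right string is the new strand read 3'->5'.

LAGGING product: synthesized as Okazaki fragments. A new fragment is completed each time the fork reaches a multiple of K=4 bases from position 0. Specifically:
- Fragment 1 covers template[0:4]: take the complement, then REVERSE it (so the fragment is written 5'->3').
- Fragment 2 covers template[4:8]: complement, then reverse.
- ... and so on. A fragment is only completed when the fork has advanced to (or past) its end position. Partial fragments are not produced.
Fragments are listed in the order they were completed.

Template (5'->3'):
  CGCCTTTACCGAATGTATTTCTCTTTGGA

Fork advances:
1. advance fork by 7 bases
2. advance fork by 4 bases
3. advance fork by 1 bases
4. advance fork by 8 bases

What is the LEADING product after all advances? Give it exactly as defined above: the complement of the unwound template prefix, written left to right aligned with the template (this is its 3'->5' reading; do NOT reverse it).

Step 1: advance 7 -> fork_pos = 0 + 7 = 7.
Step 2: advance 4 -> fork_pos = 7 + 4 = 11.
Step 3: advance 1 -> fork_pos = 11 + 1 = 12.
Step 4: advance 8 -> fork_pos = 12 + 8 = 20.
Unwound prefix: template[0:20] = CGCCTTTACCGAATGTATTT
Complement it base by base (A<->T, C<->G), keeping left-to-right order:
  [0:5] CGCCT -> GCGGA
  [5:10] TTACC -> AATGG
  [10:15] GAATG -> CTTAC
  [15:20] TATTT -> ATAAA
Concatenate: GCGGAAATGGCTTACATAAA (length 20; written aligned with the template, i.e. 3'->5').

Answer: GCGGAAATGGCTTACATAAA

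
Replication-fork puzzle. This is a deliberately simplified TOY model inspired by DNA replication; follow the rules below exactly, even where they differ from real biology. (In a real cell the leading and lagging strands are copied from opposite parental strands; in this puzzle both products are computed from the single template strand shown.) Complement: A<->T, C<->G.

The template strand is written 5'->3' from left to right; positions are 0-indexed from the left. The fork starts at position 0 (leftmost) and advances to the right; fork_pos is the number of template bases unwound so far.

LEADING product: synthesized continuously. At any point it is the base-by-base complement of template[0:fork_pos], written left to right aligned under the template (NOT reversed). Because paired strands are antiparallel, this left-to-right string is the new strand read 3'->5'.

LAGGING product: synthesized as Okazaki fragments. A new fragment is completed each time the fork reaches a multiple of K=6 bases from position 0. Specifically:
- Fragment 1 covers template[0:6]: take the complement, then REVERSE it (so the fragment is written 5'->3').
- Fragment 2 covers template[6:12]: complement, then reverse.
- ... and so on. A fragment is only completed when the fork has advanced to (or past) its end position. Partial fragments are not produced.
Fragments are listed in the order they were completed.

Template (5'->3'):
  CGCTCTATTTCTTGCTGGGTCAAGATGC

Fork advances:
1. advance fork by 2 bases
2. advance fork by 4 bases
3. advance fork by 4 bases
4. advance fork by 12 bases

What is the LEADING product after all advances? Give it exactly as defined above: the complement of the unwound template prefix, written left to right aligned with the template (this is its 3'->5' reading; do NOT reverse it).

Answer: GCGAGATAAAGAACGACCCAGT

Derivation:
Step 1: advance 2 -> fork_pos = 0 + 2 = 2.
Step 2: advance 4 -> fork_pos = 2 + 4 = 6.
Step 3: advance 4 -> fork_pos = 6 + 4 = 10.
Step 4: advance 12 -> fork_pos = 10 + 12 = 22.
Unwound prefix: template[0:22] = CGCTCTATTTCTTGCTGGGTCA
Complement it base by base (A<->T, C<->G), keeping left-to-right order:
  [0:5] CGCTC -> GCGAG
  [5:10] TATTT -> ATAAA
  [10:15] CTTGC -> GAACG
  [15:20] TGGGT -> ACCCA
  [20:22] CA -> GT
Concatenate: GCGAGATAAAGAACGACCCAGT (length 22; written aligned with the template, i.e. 3'->5').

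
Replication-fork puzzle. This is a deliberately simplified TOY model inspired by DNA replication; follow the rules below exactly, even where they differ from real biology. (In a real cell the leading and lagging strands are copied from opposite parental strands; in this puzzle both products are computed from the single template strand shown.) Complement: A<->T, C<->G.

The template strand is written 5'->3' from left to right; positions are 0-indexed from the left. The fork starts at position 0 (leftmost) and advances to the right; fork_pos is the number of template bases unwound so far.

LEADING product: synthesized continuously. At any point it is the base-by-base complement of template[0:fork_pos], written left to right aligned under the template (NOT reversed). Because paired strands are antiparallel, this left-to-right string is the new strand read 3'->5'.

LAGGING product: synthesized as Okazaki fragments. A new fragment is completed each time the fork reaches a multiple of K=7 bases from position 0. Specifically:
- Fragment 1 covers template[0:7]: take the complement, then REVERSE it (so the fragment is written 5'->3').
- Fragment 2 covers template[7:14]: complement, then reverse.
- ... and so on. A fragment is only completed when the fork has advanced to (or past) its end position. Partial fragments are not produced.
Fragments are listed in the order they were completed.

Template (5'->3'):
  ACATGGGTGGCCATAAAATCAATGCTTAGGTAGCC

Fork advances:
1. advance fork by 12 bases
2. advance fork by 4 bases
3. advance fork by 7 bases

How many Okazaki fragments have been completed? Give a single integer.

Step 1: advance 12 -> fork_pos = 0 + 12 = 12. Reached multiple(s) of 7: 7 -> fragment 1 completed (1 total).
Step 2: advance 4 -> fork_pos = 12 + 4 = 16. Reached multiple(s) of 7: 14 -> fragment 2 completed (2 total).
Step 3: advance 7 -> fork_pos = 16 + 7 = 23. Reached multiple(s) of 7: 21 -> fragment 3 completed (3 total).
Check: final fork_pos = 23; the multiples of 7 that are <= 23 are 7..21 -> 23 // 7 = 3 completed fragment(s).

Answer: 3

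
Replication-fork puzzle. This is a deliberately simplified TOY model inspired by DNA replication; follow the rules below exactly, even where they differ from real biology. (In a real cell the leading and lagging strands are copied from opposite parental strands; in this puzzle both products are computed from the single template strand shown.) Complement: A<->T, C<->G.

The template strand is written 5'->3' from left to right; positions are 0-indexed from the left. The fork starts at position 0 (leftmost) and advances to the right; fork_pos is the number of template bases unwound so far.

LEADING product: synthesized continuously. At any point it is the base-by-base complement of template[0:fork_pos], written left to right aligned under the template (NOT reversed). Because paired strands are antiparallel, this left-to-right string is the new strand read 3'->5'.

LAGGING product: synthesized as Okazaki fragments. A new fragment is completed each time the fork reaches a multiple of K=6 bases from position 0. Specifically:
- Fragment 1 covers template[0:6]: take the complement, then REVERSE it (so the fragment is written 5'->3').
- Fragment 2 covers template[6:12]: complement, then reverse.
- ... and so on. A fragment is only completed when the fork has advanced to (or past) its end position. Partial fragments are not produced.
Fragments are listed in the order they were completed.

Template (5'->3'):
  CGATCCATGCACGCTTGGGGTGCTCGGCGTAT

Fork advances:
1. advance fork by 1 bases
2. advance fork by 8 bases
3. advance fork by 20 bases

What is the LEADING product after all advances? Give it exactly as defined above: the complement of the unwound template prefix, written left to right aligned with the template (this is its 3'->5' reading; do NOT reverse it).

Answer: GCTAGGTACGTGCGAACCCCACGAGCCGC

Derivation:
Step 1: advance 1 -> fork_pos = 0 + 1 = 1.
Step 2: advance 8 -> fork_pos = 1 + 8 = 9.
Step 3: advance 20 -> fork_pos = 9 + 20 = 29.
Unwound prefix: template[0:29] = CGATCCATGCACGCTTGGGGTGCTCGGCG
Complement it base by base (A<->T, C<->G), keeping left-to-right order:
  [0:5] CGATC -> GCTAG
  [5:10] CATGC -> GTACG
  [10:15] ACGCT -> TGCGA
  [15:20] TGGGG -> ACCCC
  [20:25] TGCTC -> ACGAG
  [25:29] GGCG -> CCGC
Concatenate: GCTAGGTACGTGCGAACCCCACGAGCCGC (length 29; written aligned with the template, i.e. 3'->5').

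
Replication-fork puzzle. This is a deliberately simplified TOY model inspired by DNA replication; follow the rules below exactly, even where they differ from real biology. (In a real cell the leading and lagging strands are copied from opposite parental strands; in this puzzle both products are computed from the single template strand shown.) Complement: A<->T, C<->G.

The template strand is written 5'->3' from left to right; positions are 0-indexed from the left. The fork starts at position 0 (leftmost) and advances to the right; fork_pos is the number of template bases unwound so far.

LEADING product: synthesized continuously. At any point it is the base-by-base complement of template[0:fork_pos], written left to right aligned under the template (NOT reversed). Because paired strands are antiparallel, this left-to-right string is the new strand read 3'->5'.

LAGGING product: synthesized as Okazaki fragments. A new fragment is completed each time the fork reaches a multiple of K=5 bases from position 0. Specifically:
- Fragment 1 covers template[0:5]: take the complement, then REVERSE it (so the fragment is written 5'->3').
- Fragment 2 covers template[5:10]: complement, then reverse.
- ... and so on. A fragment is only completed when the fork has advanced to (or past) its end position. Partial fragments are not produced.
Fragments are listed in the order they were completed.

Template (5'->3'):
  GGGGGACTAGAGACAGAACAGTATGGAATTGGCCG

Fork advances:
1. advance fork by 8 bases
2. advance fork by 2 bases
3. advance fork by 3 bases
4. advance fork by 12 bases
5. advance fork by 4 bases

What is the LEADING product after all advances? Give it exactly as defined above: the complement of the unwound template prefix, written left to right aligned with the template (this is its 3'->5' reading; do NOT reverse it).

Answer: CCCCCTGATCTCTGTCTTGTCATACCTTA

Derivation:
Step 1: advance 8 -> fork_pos = 0 + 8 = 8.
Step 2: advance 2 -> fork_pos = 8 + 2 = 10.
Step 3: advance 3 -> fork_pos = 10 + 3 = 13.
Step 4: advance 12 -> fork_pos = 13 + 12 = 25.
Step 5: advance 4 -> fork_pos = 25 + 4 = 29.
Unwound prefix: template[0:29] = GGGGGACTAGAGACAGAACAGTATGGAAT
Complement it base by base (A<->T, C<->G), keeping left-to-right order:
  [0:5] GGGGG -> CCCCC
  [5:10] ACTAG -> TGATC
  [10:15] AGACA -> TCTGT
  [15:20] GAACA -> CTTGT
  [20:25] GTATG -> CATAC
  [25:29] GAAT -> CTTA
Concatenate: CCCCCTGATCTCTGTCTTGTCATACCTTA (length 29; written aligned with the template, i.e. 3'->5').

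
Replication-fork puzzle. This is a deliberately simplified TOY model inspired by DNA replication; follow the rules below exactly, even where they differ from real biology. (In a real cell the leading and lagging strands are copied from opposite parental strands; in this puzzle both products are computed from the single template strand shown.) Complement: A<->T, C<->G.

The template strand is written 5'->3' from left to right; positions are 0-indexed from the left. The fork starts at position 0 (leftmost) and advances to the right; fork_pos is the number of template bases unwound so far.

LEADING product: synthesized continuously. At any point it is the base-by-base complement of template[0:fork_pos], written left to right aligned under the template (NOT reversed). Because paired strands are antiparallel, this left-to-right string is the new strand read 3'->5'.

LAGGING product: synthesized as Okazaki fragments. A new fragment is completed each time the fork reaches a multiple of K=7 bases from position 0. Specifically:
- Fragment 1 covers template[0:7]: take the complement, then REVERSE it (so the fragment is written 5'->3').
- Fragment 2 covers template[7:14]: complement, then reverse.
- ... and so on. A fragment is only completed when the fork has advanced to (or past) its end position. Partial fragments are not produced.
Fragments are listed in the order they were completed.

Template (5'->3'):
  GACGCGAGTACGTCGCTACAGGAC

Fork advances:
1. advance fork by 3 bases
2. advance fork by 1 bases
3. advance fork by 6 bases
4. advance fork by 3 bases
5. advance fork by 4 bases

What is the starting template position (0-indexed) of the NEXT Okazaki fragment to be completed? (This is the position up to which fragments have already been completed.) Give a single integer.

Step 1: advance 3 -> fork_pos = 0 + 3 = 3. Next multiple of 7 is 7 (not reached); still 0 fragment(s).
Step 2: advance 1 -> fork_pos = 3 + 1 = 4. Next multiple of 7 is 7 (not reached); still 0 fragment(s).
Step 3: advance 6 -> fork_pos = 4 + 6 = 10. Reached multiple(s) of 7: 7 -> fragment 1 completed (1 total).
Step 4: advance 3 -> fork_pos = 10 + 3 = 13. Next multiple of 7 is 14 (not reached); still 1 fragment(s).
Step 5: advance 4 -> fork_pos = 13 + 4 = 17. Reached multiple(s) of 7: 14 -> fragment 2 completed (2 total).
2 fragment(s) completed, covering template[0:14] (2 x 7 = 14). The next fragment, fragment 3, covers template[14:21], so it starts at position 14.

Answer: 14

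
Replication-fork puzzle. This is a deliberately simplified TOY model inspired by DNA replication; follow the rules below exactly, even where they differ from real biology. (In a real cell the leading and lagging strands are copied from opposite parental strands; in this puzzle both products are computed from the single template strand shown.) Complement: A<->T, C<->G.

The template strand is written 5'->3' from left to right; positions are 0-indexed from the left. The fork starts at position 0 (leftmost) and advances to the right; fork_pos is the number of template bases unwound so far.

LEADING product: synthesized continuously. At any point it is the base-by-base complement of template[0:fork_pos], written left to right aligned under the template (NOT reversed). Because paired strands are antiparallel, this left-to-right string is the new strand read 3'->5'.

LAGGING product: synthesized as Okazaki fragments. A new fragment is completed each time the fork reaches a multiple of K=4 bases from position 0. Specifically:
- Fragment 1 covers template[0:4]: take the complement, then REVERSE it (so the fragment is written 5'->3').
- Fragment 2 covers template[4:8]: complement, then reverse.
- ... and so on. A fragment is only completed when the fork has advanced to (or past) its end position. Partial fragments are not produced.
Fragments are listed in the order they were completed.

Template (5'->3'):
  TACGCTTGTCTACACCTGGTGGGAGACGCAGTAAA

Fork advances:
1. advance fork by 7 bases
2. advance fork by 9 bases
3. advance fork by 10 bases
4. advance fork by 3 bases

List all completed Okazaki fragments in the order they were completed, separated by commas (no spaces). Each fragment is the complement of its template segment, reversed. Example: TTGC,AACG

Answer: CGTA,CAAG,TAGA,GGTG,ACCA,TCCC,CGTC

Derivation:
Step 1: advance 7 -> fork_pos = 0 + 7 = 7. Reached multiple(s) of 4: 4 -> fragment 1 completed (1 total).
Step 2: advance 9 -> fork_pos = 7 + 9 = 16. Reached multiple(s) of 4: 8, 12, 16 -> fragments 2-4 completed (4 total).
Step 3: advance 10 -> fork_pos = 16 + 10 = 26. Reached multiple(s) of 4: 20, 24 -> fragments 5-6 completed (6 total).
Step 4: advance 3 -> fork_pos = 26 + 3 = 29. Reached multiple(s) of 4: 28 -> fragment 7 completed (7 total).
Final fork_pos = 29, so 7 fragment(s) are complete. Build each: template segment -> complement -> reverse.
Fragment 1: template[0:4] = TACG -> complement ATGC -> reversed CGTA
Fragment 2: template[4:8] = CTTG -> complement GAAC -> reversed CAAG
Fragment 3: template[8:12] = TCTA -> complement AGAT -> reversed TAGA
Fragment 4: template[12:16] = CACC -> complement GTGG -> reversed GGTG
Fragment 5: template[16:20] = TGGT -> complement ACCA -> reversed ACCA
Fragment 6: template[20:24] = GGGA -> complement CCCT -> reversed TCCC
Fragment 7: template[24:28] = GACG -> complement CTGC -> reversed CGTC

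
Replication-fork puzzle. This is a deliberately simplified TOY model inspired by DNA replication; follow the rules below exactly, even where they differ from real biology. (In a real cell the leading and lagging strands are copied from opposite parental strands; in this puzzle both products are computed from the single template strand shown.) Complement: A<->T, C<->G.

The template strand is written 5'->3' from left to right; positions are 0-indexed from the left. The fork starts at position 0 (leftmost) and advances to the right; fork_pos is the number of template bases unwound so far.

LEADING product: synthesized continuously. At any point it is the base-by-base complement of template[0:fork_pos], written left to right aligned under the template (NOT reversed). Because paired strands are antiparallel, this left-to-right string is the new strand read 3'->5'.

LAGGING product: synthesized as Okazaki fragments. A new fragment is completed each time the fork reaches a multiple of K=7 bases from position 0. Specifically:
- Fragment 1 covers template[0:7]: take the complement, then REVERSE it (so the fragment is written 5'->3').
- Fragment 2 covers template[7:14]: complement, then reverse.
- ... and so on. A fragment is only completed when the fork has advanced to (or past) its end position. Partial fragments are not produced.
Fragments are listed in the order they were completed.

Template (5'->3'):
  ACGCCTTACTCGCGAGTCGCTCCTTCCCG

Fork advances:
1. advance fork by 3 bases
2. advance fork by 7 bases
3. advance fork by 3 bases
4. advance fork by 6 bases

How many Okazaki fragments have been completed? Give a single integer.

Step 1: advance 3 -> fork_pos = 0 + 3 = 3. Next multiple of 7 is 7 (not reached); still 0 fragment(s).
Step 2: advance 7 -> fork_pos = 3 + 7 = 10. Reached multiple(s) of 7: 7 -> fragment 1 completed (1 total).
Step 3: advance 3 -> fork_pos = 10 + 3 = 13. Next multiple of 7 is 14 (not reached); still 1 fragment(s).
Step 4: advance 6 -> fork_pos = 13 + 6 = 19. Reached multiple(s) of 7: 14 -> fragment 2 completed (2 total).
Check: final fork_pos = 19; the multiples of 7 that are <= 19 are 7..14 -> 19 // 7 = 2 completed fragment(s).

Answer: 2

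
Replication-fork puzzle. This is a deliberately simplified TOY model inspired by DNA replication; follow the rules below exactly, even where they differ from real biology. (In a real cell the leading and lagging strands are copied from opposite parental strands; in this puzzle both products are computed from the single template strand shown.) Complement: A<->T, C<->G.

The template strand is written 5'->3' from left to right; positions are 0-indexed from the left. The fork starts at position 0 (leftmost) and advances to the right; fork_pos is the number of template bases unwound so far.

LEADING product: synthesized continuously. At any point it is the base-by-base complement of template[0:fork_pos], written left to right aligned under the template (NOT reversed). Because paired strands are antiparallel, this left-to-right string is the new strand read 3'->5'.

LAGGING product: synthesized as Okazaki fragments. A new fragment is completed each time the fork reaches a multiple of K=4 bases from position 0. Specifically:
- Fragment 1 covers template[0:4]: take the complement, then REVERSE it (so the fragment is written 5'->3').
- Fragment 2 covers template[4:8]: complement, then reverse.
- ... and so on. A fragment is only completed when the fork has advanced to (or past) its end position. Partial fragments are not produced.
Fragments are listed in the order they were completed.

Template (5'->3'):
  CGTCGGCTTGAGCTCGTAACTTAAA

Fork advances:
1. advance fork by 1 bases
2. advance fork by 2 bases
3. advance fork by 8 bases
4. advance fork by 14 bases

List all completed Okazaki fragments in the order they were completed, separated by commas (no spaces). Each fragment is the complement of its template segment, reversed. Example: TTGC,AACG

Answer: GACG,AGCC,CTCA,CGAG,GTTA,TTAA

Derivation:
Step 1: advance 1 -> fork_pos = 0 + 1 = 1. Next multiple of 4 is 4 (not reached); still 0 fragment(s).
Step 2: advance 2 -> fork_pos = 1 + 2 = 3. Next multiple of 4 is 4 (not reached); still 0 fragment(s).
Step 3: advance 8 -> fork_pos = 3 + 8 = 11. Reached multiple(s) of 4: 4, 8 -> fragments 1-2 completed (2 total).
Step 4: advance 14 -> fork_pos = 11 + 14 = 25. Reached multiple(s) of 4: 12, 16, 20, 24 -> fragments 3-6 completed (6 total).
Final fork_pos = 25, so 6 fragment(s) are complete. Build each: template segment -> complement -> reverse.
Fragment 1: template[0:4] = CGTC -> complement GCAG -> reversed GACG
Fragment 2: template[4:8] = GGCT -> complement CCGA -> reversed AGCC
Fragment 3: template[8:12] = TGAG -> complement ACTC -> reversed CTCA
Fragment 4: template[12:16] = CTCG -> complement GAGC -> reversed CGAG
Fragment 5: template[16:20] = TAAC -> complement ATTG -> reversed GTTA
Fragment 6: template[20:24] = TTAA -> complement AATT -> reversed TTAA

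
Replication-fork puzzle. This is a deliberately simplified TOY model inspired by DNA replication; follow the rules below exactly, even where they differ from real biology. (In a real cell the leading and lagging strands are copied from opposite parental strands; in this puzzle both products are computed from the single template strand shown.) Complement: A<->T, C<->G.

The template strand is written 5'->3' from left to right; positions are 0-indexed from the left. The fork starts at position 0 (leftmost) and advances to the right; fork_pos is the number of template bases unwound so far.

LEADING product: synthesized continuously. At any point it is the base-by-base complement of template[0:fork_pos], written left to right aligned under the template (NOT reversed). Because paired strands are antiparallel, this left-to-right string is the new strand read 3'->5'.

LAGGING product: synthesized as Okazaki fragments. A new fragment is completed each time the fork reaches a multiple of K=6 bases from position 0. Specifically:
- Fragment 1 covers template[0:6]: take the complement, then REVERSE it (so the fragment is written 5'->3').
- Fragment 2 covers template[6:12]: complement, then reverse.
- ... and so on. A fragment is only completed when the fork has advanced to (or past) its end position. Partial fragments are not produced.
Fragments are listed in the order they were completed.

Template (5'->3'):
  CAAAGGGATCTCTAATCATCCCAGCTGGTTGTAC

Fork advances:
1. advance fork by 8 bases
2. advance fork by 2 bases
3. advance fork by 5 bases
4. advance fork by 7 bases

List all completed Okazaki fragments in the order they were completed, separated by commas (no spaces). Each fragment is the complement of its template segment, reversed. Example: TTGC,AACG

Answer: CCTTTG,GAGATC,TGATTA

Derivation:
Step 1: advance 8 -> fork_pos = 0 + 8 = 8. Reached multiple(s) of 6: 6 -> fragment 1 completed (1 total).
Step 2: advance 2 -> fork_pos = 8 + 2 = 10. Next multiple of 6 is 12 (not reached); still 1 fragment(s).
Step 3: advance 5 -> fork_pos = 10 + 5 = 15. Reached multiple(s) of 6: 12 -> fragment 2 completed (2 total).
Step 4: advance 7 -> fork_pos = 15 + 7 = 22. Reached multiple(s) of 6: 18 -> fragment 3 completed (3 total).
Final fork_pos = 22, so 3 fragment(s) are complete. Build each: template segment -> complement -> reverse.
Fragment 1: template[0:6] = CAAAGG -> complement GTTTCC -> reversed CCTTTG
Fragment 2: template[6:12] = GATCTC -> complement CTAGAG -> reversed GAGATC
Fragment 3: template[12:18] = TAATCA -> complement ATTAGT -> reversed TGATTA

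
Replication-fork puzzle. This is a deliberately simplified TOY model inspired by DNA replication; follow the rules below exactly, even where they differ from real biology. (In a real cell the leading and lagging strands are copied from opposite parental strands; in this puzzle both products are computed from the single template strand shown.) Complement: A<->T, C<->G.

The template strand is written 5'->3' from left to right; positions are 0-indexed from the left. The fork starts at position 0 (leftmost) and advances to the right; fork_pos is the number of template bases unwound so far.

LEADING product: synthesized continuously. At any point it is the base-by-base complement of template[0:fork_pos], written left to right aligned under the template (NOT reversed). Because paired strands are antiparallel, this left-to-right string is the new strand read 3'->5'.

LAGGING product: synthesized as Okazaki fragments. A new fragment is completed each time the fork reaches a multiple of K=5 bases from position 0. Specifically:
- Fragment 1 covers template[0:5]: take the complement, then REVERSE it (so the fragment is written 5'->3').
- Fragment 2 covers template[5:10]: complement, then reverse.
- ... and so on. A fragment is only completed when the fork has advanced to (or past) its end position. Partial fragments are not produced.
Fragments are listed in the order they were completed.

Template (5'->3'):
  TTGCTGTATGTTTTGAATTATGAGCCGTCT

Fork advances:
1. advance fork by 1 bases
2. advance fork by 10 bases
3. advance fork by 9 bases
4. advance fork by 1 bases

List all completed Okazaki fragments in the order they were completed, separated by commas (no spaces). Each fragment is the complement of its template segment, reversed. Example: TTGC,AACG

Step 1: advance 1 -> fork_pos = 0 + 1 = 1. Next multiple of 5 is 5 (not reached); still 0 fragment(s).
Step 2: advance 10 -> fork_pos = 1 + 10 = 11. Reached multiple(s) of 5: 5, 10 -> fragments 1-2 completed (2 total).
Step 3: advance 9 -> fork_pos = 11 + 9 = 20. Reached multiple(s) of 5: 15, 20 -> fragments 3-4 completed (4 total).
Step 4: advance 1 -> fork_pos = 20 + 1 = 21. Next multiple of 5 is 25 (not reached); still 4 fragment(s).
Final fork_pos = 21, so 4 fragment(s) are complete. Build each: template segment -> complement -> reverse.
Fragment 1: template[0:5] = TTGCT -> complement AACGA -> reversed AGCAA
Fragment 2: template[5:10] = GTATG -> complement CATAC -> reversed CATAC
Fragment 3: template[10:15] = TTTTG -> complement AAAAC -> reversed CAAAA
Fragment 4: template[15:20] = AATTA -> complement TTAAT -> reversed TAATT

Answer: AGCAA,CATAC,CAAAA,TAATT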